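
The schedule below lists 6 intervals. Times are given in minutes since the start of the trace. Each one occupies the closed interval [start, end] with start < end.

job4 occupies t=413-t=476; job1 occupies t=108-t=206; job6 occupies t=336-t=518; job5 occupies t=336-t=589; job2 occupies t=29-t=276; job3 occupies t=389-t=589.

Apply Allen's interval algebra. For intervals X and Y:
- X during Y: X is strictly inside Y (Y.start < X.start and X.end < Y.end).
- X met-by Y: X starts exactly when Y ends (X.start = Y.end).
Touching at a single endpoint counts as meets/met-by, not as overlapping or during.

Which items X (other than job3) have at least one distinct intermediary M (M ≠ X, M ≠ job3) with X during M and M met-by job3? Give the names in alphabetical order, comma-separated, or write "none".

none

Target job3 = [t=389, t=589].
Intermediaries M with M met-by job3: none.
Union: none.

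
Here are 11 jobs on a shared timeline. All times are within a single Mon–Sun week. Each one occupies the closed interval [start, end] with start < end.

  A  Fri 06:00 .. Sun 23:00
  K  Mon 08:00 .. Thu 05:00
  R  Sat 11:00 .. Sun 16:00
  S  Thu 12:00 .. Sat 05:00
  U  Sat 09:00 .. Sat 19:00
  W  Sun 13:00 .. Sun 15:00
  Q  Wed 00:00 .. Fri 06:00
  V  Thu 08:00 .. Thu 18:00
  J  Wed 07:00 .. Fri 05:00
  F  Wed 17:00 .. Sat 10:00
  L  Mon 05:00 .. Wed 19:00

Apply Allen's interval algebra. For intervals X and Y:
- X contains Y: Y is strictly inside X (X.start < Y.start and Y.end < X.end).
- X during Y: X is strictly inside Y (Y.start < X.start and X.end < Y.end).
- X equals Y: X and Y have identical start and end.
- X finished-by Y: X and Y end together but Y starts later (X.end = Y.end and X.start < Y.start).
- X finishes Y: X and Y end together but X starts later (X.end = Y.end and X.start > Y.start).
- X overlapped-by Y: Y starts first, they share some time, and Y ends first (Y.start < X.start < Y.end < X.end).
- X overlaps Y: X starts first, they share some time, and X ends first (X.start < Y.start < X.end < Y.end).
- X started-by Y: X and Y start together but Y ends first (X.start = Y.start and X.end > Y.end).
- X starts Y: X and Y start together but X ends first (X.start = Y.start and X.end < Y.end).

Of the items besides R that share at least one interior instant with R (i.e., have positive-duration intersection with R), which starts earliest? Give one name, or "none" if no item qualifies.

Target R = [Sat 11:00, Sun 16:00].
A [Fri 06:00, Sun 23:00] → contains → candidate.
F [Wed 17:00, Sat 10:00] → before → excluded.
J [Wed 07:00, Fri 05:00] → before → excluded.
K [Mon 08:00, Thu 05:00] → before → excluded.
L [Mon 05:00, Wed 19:00] → before → excluded.
Q [Wed 00:00, Fri 06:00] → before → excluded.
S [Thu 12:00, Sat 05:00] → before → excluded.
U [Sat 09:00, Sat 19:00] → overlaps → candidate.
V [Thu 08:00, Thu 18:00] → before → excluded.
W [Sun 13:00, Sun 15:00] → during → candidate.
Among candidates, earliest start is Fri 06:00 → A.

A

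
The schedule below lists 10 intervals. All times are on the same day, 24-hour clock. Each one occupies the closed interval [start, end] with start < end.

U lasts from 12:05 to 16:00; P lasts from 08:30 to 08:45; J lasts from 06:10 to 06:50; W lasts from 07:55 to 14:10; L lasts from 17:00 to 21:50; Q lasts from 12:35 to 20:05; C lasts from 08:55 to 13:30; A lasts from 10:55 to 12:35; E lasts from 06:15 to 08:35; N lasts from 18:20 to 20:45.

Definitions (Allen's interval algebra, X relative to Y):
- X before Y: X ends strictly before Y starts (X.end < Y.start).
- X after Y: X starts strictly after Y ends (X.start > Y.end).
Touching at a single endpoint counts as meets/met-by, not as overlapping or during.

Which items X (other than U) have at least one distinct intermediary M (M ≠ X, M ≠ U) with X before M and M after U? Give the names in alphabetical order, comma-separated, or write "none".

A, C, E, J, P, W

Target U = [12:05, 16:00].
Intermediaries M with M after U: L, N.
Via L — items with X before L: A, C, E, J, P, W.
Via N — items with X before N: A, C, E, J, P, W.
Union: A, C, E, J, P, W.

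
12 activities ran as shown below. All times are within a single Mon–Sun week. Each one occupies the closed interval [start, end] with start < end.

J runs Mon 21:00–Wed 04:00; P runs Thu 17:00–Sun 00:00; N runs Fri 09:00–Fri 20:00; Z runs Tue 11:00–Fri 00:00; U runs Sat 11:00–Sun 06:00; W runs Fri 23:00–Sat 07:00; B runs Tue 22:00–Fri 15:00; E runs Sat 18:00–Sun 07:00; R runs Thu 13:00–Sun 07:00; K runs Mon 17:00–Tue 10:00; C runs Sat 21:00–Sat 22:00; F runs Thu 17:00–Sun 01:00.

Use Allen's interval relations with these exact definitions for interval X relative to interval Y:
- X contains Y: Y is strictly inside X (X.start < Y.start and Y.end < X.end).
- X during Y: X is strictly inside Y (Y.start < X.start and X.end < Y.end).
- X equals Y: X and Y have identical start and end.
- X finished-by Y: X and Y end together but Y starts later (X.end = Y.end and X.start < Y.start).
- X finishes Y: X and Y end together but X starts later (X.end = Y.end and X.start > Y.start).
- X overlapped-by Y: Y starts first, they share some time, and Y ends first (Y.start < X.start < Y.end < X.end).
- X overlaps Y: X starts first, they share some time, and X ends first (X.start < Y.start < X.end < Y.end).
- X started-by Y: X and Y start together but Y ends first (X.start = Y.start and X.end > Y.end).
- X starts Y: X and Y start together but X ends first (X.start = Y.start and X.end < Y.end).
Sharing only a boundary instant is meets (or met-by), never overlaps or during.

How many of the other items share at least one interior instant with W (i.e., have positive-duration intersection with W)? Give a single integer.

Target W = [Fri 23:00, Sat 07:00].
B [Tue 22:00, Fri 15:00] → before → no.
C [Sat 21:00, Sat 22:00] → after → no.
E [Sat 18:00, Sun 07:00] → after → no.
F [Thu 17:00, Sun 01:00] → contains → counts.
J [Mon 21:00, Wed 04:00] → before → no.
K [Mon 17:00, Tue 10:00] → before → no.
N [Fri 09:00, Fri 20:00] → before → no.
P [Thu 17:00, Sun 00:00] → contains → counts.
R [Thu 13:00, Sun 07:00] → contains → counts.
U [Sat 11:00, Sun 06:00] → after → no.
Z [Tue 11:00, Fri 00:00] → before → no.
Total: 3.

3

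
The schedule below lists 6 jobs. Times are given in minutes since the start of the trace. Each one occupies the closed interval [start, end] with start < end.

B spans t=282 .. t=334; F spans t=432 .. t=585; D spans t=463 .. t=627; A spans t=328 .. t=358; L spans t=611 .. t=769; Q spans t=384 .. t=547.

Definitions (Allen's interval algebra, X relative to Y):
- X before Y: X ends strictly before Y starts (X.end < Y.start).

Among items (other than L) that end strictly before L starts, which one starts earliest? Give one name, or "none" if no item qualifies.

Target L = [t=611, t=769].
A [t=328, t=358] → before → candidate.
B [t=282, t=334] → before → candidate.
D [t=463, t=627] → overlaps → excluded.
F [t=432, t=585] → before → candidate.
Q [t=384, t=547] → before → candidate.
Among candidates, earliest start is t=282 → B.

B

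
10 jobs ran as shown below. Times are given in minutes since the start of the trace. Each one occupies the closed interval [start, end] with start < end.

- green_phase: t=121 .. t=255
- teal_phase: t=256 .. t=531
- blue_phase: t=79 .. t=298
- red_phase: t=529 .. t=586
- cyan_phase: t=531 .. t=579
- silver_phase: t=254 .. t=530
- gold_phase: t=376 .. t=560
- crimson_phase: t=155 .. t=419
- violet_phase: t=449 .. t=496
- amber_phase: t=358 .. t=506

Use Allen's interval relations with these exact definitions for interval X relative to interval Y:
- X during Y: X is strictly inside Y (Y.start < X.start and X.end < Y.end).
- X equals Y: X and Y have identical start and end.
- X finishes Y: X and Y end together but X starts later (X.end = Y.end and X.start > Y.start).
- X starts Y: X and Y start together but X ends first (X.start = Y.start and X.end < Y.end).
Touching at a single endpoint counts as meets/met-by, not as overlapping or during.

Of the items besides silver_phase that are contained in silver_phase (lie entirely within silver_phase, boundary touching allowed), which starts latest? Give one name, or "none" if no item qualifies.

violet_phase

Target silver_phase = [t=254, t=530].
amber_phase [t=358, t=506] → during → candidate.
blue_phase [t=79, t=298] → overlaps → excluded.
crimson_phase [t=155, t=419] → overlaps → excluded.
cyan_phase [t=531, t=579] → after → excluded.
gold_phase [t=376, t=560] → overlapped-by → excluded.
green_phase [t=121, t=255] → overlaps → excluded.
red_phase [t=529, t=586] → overlapped-by → excluded.
teal_phase [t=256, t=531] → overlapped-by → excluded.
violet_phase [t=449, t=496] → during → candidate.
Among candidates, latest start is t=449 → violet_phase.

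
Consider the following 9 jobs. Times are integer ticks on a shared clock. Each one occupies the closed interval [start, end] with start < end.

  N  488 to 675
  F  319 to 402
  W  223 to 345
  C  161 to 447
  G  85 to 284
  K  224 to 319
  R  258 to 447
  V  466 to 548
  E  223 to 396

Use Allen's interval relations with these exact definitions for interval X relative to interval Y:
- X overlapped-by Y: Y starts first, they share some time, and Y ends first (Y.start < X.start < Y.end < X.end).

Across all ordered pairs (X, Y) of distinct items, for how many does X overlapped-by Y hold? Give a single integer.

Checking all 72 ordered pairs for relation 'overlapped-by'; matching pairs in alphabetical order:
(C, G): C overlapped-by G ✓
(E, G): E overlapped-by G ✓
(F, E): F overlapped-by E ✓
(F, W): F overlapped-by W ✓
(K, G): K overlapped-by G ✓
(N, V): N overlapped-by V ✓
(R, E): R overlapped-by E ✓
(R, G): R overlapped-by G ✓
(R, K): R overlapped-by K ✓
(R, W): R overlapped-by W ✓
(W, G): W overlapped-by G ✓
Count: 11.

11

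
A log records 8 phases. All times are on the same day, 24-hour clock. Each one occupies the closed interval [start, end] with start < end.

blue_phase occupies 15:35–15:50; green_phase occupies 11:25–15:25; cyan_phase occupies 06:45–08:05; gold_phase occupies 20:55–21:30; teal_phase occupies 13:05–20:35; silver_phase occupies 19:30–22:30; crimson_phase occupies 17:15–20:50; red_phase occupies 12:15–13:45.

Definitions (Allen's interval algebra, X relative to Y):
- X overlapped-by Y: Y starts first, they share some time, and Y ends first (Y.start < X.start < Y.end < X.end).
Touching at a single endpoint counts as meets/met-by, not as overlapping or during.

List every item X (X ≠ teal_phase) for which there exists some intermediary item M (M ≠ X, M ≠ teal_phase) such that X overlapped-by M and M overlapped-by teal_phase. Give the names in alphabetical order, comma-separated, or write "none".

Target teal_phase = [13:05, 20:35].
Intermediaries M with M overlapped-by teal_phase: crimson_phase, silver_phase.
Via crimson_phase — items with X overlapped-by crimson_phase: silver_phase.
Via silver_phase — items with X overlapped-by silver_phase: none.
Union: silver_phase.

silver_phase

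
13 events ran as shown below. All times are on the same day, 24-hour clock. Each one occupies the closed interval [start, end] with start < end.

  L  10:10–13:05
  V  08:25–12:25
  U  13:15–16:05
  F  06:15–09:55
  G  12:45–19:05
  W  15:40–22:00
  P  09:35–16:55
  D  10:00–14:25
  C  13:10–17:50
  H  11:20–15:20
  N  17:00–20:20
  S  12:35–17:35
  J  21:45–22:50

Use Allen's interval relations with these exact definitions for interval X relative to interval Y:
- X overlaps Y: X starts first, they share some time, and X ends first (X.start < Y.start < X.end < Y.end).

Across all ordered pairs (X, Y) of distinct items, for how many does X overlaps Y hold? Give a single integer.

32

Checking all 156 ordered pairs for relation 'overlaps'; matching pairs in alphabetical order:
(C, N): C overlaps N ✓
(C, W): C overlaps W ✓
(D, C): D overlaps C ✓
(D, G): D overlaps G ✓
(D, H): D overlaps H ✓
(D, S): D overlaps S ✓
(D, U): D overlaps U ✓
(F, P): F overlaps P ✓
(F, V): F overlaps V ✓
(G, N): G overlaps N ✓
(G, W): G overlaps W ✓
(H, C): H overlaps C ✓
(H, G): H overlaps G ✓
(H, S): H overlaps S ✓
(H, U): H overlaps U ✓
(L, G): L overlaps G ✓
(L, H): L overlaps H ✓
(L, S): L overlaps S ✓
(P, C): P overlaps C ✓
(P, G): P overlaps G ✓
(P, S): P overlaps S ✓
(P, W): P overlaps W ✓
(S, C): S overlaps C ✓
(S, G): S overlaps G ✓
... plus 8 further pairs not listed.
Count: 32.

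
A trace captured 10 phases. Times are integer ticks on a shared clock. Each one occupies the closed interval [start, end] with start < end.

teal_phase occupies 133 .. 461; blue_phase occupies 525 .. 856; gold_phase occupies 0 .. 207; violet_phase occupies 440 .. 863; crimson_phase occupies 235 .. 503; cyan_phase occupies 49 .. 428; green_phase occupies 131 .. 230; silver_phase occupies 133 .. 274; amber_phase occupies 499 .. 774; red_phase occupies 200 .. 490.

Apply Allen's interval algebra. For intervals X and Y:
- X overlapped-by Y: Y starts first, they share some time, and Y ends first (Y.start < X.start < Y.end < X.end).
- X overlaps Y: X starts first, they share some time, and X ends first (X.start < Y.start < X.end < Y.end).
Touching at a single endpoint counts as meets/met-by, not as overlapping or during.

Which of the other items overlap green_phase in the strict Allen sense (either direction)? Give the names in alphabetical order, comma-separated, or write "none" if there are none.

Target green_phase = [131, 230].
amber_phase [499, 774] → after → no.
blue_phase [525, 856] → after → no.
crimson_phase [235, 503] → after → no.
cyan_phase [49, 428] → contains → no.
gold_phase [0, 207] → overlaps → yes.
red_phase [200, 490] → overlapped-by → yes.
silver_phase [133, 274] → overlapped-by → yes.
teal_phase [133, 461] → overlapped-by → yes.
violet_phase [440, 863] → after → no.
Result: gold_phase, red_phase, silver_phase, teal_phase.

gold_phase, red_phase, silver_phase, teal_phase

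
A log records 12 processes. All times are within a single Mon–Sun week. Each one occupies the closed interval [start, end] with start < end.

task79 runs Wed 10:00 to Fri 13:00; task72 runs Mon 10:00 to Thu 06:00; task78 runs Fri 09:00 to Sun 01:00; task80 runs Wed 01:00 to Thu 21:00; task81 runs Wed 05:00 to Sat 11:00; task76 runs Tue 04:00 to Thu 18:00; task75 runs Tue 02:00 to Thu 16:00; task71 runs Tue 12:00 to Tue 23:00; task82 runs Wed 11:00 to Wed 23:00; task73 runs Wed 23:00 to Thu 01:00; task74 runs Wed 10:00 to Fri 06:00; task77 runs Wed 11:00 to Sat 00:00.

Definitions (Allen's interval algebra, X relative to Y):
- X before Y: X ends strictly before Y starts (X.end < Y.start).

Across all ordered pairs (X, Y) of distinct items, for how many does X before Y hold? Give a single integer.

15

Checking all 132 ordered pairs for relation 'before'; matching pairs in alphabetical order:
(task71, task73): task71 before task73 ✓
(task71, task74): task71 before task74 ✓
(task71, task77): task71 before task77 ✓
(task71, task78): task71 before task78 ✓
(task71, task79): task71 before task79 ✓
(task71, task80): task71 before task80 ✓
(task71, task81): task71 before task81 ✓
(task71, task82): task71 before task82 ✓
(task72, task78): task72 before task78 ✓
(task73, task78): task73 before task78 ✓
(task74, task78): task74 before task78 ✓
(task75, task78): task75 before task78 ✓
(task76, task78): task76 before task78 ✓
(task80, task78): task80 before task78 ✓
(task82, task78): task82 before task78 ✓
Count: 15.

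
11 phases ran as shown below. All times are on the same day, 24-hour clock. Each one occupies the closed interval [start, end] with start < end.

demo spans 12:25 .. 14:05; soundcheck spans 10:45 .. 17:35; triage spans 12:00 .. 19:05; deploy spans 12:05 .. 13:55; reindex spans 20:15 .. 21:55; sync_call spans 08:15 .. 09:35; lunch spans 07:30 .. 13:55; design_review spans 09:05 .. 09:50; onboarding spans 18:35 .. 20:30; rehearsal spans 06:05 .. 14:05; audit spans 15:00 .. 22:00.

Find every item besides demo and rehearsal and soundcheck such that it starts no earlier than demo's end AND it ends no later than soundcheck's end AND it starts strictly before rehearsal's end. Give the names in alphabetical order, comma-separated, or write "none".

none

Conditions: its start is no earlier than demo's end (X.start >= 14:05) AND its end is no later than soundcheck's end (X.end <= 17:35) AND its start is strictly before rehearsal's end (X.start < 14:05).
audit: start 15:00 >= 14:05? ✓; end 22:00 <= 17:35? ✗; start 15:00 < 14:05? ✗ → no.
deploy: start 12:05 >= 14:05? ✗; end 13:55 <= 17:35? ✓; start 12:05 < 14:05? ✓ → no.
design_review: start 09:05 >= 14:05? ✗; end 09:50 <= 17:35? ✓; start 09:05 < 14:05? ✓ → no.
lunch: start 07:30 >= 14:05? ✗; end 13:55 <= 17:35? ✓; start 07:30 < 14:05? ✓ → no.
onboarding: start 18:35 >= 14:05? ✓; end 20:30 <= 17:35? ✗; start 18:35 < 14:05? ✗ → no.
reindex: start 20:15 >= 14:05? ✓; end 21:55 <= 17:35? ✗; start 20:15 < 14:05? ✗ → no.
sync_call: start 08:15 >= 14:05? ✗; end 09:35 <= 17:35? ✓; start 08:15 < 14:05? ✓ → no.
triage: start 12:00 >= 14:05? ✗; end 19:05 <= 17:35? ✗; start 12:00 < 14:05? ✓ → no.
Result: none.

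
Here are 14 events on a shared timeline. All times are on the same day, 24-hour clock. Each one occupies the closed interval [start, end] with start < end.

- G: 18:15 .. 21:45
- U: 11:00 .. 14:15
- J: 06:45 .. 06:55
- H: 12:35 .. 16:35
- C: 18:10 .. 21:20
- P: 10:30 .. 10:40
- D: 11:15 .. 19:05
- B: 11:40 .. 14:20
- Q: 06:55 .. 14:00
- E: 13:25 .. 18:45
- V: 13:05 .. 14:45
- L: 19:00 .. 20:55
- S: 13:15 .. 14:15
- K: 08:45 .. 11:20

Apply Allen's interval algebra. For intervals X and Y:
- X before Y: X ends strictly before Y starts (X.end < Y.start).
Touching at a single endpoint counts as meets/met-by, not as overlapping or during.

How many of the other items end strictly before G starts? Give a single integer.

Target G = [18:15, 21:45].
B [11:40, 14:20] → before → counts.
C [18:10, 21:20] → overlaps → no.
D [11:15, 19:05] → overlaps → no.
E [13:25, 18:45] → overlaps → no.
H [12:35, 16:35] → before → counts.
J [06:45, 06:55] → before → counts.
K [08:45, 11:20] → before → counts.
L [19:00, 20:55] → during → no.
P [10:30, 10:40] → before → counts.
Q [06:55, 14:00] → before → counts.
S [13:15, 14:15] → before → counts.
U [11:00, 14:15] → before → counts.
V [13:05, 14:45] → before → counts.
Total: 9.

9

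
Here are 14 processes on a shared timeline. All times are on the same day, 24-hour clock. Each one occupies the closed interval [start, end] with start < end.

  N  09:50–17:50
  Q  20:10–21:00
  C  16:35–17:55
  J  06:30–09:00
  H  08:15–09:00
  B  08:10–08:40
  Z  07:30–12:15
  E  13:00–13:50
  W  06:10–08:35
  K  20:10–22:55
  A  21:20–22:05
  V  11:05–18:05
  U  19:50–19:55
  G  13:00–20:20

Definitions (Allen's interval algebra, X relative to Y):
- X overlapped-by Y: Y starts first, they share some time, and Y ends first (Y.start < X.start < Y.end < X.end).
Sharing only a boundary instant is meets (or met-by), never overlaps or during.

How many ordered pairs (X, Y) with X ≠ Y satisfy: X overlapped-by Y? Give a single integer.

Checking all 182 ordered pairs for relation 'overlapped-by'; matching pairs in alphabetical order:
(B, W): B overlapped-by W ✓
(C, N): C overlapped-by N ✓
(G, N): G overlapped-by N ✓
(G, V): G overlapped-by V ✓
(H, B): H overlapped-by B ✓
(H, W): H overlapped-by W ✓
(J, W): J overlapped-by W ✓
(K, G): K overlapped-by G ✓
(N, Z): N overlapped-by Z ✓
(Q, G): Q overlapped-by G ✓
(V, N): V overlapped-by N ✓
(V, Z): V overlapped-by Z ✓
(Z, J): Z overlapped-by J ✓
(Z, W): Z overlapped-by W ✓
Count: 14.

14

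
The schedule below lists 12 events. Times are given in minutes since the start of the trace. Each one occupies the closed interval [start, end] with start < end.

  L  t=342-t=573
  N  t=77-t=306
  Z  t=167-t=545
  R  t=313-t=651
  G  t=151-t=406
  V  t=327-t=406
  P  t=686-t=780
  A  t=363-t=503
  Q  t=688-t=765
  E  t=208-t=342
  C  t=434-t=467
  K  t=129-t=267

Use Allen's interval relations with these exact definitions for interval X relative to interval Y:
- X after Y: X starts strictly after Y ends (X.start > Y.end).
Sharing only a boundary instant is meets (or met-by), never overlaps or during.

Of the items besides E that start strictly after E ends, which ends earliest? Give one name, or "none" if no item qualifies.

C

Target E = [t=208, t=342].
A [t=363, t=503] → after → candidate.
C [t=434, t=467] → after → candidate.
G [t=151, t=406] → contains → excluded.
K [t=129, t=267] → overlaps → excluded.
L [t=342, t=573] → met-by → excluded.
N [t=77, t=306] → overlaps → excluded.
P [t=686, t=780] → after → candidate.
Q [t=688, t=765] → after → candidate.
R [t=313, t=651] → overlapped-by → excluded.
V [t=327, t=406] → overlapped-by → excluded.
Z [t=167, t=545] → contains → excluded.
Among candidates, earliest end is t=467 → C.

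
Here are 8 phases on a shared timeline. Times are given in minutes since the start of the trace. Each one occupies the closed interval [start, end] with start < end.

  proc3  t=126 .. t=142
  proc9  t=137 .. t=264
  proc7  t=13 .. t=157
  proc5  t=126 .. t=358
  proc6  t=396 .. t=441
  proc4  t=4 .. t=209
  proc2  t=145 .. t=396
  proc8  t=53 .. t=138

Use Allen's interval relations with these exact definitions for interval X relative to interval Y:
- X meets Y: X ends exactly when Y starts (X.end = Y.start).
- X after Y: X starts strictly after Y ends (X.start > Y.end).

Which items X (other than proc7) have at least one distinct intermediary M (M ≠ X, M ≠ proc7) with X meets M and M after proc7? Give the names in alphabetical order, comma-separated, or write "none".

proc2

Target proc7 = [t=13, t=157].
Intermediaries M with M after proc7: proc6.
Via proc6 — items with X meets proc6: proc2.
Union: proc2.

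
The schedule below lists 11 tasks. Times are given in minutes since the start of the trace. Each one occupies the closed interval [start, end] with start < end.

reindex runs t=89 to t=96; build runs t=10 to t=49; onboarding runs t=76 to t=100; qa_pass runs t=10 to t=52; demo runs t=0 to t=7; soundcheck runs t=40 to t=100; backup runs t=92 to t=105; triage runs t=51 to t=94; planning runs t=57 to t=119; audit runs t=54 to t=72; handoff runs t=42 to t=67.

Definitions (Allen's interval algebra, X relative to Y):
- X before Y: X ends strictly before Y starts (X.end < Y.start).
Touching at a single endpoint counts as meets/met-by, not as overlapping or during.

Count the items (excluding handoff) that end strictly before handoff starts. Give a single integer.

1

Target handoff = [t=42, t=67].
audit [t=54, t=72] → overlapped-by → no.
backup [t=92, t=105] → after → no.
build [t=10, t=49] → overlaps → no.
demo [t=0, t=7] → before → counts.
onboarding [t=76, t=100] → after → no.
planning [t=57, t=119] → overlapped-by → no.
qa_pass [t=10, t=52] → overlaps → no.
reindex [t=89, t=96] → after → no.
soundcheck [t=40, t=100] → contains → no.
triage [t=51, t=94] → overlapped-by → no.
Total: 1.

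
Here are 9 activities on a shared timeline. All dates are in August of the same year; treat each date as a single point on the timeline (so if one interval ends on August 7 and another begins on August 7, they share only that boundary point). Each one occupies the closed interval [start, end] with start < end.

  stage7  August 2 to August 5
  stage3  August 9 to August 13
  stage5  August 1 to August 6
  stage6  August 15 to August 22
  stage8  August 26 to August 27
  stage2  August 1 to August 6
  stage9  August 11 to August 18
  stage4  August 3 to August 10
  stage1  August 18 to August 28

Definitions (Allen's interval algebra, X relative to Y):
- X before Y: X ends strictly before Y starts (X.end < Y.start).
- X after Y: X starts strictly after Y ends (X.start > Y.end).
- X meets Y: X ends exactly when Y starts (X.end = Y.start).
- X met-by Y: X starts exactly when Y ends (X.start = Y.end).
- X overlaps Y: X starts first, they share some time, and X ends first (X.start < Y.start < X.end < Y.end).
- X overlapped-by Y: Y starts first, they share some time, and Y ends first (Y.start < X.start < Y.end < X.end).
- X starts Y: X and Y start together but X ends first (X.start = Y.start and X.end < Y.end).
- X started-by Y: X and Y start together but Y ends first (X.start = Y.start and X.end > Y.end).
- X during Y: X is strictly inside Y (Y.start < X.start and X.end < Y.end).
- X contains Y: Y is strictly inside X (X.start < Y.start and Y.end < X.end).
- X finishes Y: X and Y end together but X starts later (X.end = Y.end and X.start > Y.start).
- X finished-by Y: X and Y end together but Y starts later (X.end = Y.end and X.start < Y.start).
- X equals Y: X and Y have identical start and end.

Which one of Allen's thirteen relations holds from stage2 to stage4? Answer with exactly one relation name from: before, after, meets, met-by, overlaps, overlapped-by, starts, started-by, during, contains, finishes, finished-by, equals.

stage2 = [August 1, August 6]; stage4 = [August 3, August 10].
Compare endpoints: stage2.start < stage4.start, stage2.start < stage4.end, stage2.end > stage4.start, stage2.end < stage4.end.
That pattern is 'overlaps'.

overlaps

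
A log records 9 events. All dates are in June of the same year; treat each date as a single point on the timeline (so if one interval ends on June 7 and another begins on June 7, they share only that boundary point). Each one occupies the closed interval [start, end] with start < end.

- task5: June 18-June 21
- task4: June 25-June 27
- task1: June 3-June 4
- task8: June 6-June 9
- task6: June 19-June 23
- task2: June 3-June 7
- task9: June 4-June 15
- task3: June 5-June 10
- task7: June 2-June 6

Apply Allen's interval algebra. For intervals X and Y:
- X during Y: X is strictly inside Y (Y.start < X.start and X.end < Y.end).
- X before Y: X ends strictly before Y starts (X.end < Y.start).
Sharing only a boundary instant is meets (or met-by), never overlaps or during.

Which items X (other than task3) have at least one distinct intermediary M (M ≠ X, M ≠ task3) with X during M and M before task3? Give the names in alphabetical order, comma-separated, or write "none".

none

Target task3 = [June 5, June 10].
Intermediaries M with M before task3: task1.
Via task1 — items with X during task1: none.
Union: none.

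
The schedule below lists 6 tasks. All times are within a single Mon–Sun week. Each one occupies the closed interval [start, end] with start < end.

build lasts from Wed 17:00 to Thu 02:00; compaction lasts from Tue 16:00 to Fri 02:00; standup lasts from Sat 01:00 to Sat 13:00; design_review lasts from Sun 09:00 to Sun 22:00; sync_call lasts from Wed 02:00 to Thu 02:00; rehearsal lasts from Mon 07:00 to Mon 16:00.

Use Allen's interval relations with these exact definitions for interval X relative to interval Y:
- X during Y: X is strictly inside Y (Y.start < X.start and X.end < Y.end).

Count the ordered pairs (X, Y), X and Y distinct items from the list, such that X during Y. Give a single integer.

2

Checking all 30 ordered pairs for relation 'during'; matching pairs in alphabetical order:
(build, compaction): build during compaction ✓
(sync_call, compaction): sync_call during compaction ✓
Count: 2.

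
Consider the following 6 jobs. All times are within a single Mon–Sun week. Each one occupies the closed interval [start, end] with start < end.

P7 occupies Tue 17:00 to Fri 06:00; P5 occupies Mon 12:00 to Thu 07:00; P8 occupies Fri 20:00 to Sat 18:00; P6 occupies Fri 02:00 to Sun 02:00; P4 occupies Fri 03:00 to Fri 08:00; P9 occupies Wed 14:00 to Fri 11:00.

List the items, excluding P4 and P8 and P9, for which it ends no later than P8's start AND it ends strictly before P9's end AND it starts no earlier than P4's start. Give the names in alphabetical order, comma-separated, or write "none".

none

Conditions: its end is no later than P8's start (X.end <= Fri 20:00) AND its end is strictly before P9's end (X.end < Fri 11:00) AND its start is no earlier than P4's start (X.start >= Fri 03:00).
P5: end Thu 07:00 <= Fri 20:00? ✓; end Thu 07:00 < Fri 11:00? ✓; start Mon 12:00 >= Fri 03:00? ✗ → no.
P6: end Sun 02:00 <= Fri 20:00? ✗; end Sun 02:00 < Fri 11:00? ✗; start Fri 02:00 >= Fri 03:00? ✗ → no.
P7: end Fri 06:00 <= Fri 20:00? ✓; end Fri 06:00 < Fri 11:00? ✓; start Tue 17:00 >= Fri 03:00? ✗ → no.
Result: none.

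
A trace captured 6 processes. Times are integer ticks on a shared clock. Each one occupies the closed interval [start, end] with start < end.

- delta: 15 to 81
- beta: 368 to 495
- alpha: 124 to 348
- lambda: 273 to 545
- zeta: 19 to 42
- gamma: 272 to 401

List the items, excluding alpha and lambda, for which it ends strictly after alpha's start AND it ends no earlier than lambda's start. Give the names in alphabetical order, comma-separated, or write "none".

beta, gamma

Conditions: its end is strictly after alpha's start (X.end > 124) AND its end is no earlier than lambda's start (X.end >= 273).
beta: end 495 > 124? ✓; end 495 >= 273? ✓ → yes.
delta: end 81 > 124? ✗; end 81 >= 273? ✗ → no.
gamma: end 401 > 124? ✓; end 401 >= 273? ✓ → yes.
zeta: end 42 > 124? ✗; end 42 >= 273? ✗ → no.
Result: beta, gamma.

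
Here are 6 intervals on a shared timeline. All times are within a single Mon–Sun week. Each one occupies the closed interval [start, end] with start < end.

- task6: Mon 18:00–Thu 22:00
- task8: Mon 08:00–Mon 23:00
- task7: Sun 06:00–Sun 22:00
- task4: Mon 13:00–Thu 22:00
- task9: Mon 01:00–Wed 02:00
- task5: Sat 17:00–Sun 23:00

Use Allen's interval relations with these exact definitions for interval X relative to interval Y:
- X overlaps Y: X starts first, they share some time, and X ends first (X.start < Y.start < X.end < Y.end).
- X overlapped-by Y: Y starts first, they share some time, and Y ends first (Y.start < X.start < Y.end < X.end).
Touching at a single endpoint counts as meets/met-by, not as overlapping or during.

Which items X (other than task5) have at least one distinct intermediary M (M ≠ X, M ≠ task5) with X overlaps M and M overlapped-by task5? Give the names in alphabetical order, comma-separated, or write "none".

Target task5 = [Sat 17:00, Sun 23:00].
Intermediaries M with M overlapped-by task5: none.
Union: none.

none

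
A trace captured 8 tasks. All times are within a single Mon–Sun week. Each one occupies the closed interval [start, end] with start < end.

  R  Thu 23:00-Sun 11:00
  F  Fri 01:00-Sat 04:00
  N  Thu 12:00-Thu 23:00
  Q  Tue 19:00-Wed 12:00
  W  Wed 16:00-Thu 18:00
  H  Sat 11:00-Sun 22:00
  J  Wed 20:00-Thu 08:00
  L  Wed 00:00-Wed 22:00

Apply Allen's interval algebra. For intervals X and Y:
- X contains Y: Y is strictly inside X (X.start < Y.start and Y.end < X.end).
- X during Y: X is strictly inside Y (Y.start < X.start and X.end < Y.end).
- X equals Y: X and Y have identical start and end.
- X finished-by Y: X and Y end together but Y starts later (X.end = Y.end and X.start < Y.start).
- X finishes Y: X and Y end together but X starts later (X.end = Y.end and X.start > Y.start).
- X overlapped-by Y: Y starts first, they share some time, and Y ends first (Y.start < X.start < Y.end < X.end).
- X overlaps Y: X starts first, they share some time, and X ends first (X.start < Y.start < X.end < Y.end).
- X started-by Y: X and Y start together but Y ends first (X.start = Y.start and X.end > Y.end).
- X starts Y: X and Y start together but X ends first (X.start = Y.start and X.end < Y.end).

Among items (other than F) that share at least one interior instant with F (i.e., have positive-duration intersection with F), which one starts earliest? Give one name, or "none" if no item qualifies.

Target F = [Fri 01:00, Sat 04:00].
H [Sat 11:00, Sun 22:00] → after → excluded.
J [Wed 20:00, Thu 08:00] → before → excluded.
L [Wed 00:00, Wed 22:00] → before → excluded.
N [Thu 12:00, Thu 23:00] → before → excluded.
Q [Tue 19:00, Wed 12:00] → before → excluded.
R [Thu 23:00, Sun 11:00] → contains → candidate.
W [Wed 16:00, Thu 18:00] → before → excluded.
Among candidates, earliest start is Thu 23:00 → R.

R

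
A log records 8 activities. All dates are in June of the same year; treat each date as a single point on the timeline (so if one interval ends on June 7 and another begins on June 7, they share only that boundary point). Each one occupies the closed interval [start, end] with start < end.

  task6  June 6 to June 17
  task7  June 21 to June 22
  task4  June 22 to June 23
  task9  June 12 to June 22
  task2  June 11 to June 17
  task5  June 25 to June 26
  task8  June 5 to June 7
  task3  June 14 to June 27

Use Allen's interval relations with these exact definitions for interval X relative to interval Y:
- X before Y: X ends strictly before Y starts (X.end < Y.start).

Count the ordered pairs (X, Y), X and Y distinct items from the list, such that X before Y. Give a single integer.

15

Checking all 56 ordered pairs for relation 'before'; matching pairs in alphabetical order:
(task2, task4): task2 before task4 ✓
(task2, task5): task2 before task5 ✓
(task2, task7): task2 before task7 ✓
(task4, task5): task4 before task5 ✓
(task6, task4): task6 before task4 ✓
(task6, task5): task6 before task5 ✓
(task6, task7): task6 before task7 ✓
(task7, task5): task7 before task5 ✓
(task8, task2): task8 before task2 ✓
(task8, task3): task8 before task3 ✓
(task8, task4): task8 before task4 ✓
(task8, task5): task8 before task5 ✓
(task8, task7): task8 before task7 ✓
(task8, task9): task8 before task9 ✓
(task9, task5): task9 before task5 ✓
Count: 15.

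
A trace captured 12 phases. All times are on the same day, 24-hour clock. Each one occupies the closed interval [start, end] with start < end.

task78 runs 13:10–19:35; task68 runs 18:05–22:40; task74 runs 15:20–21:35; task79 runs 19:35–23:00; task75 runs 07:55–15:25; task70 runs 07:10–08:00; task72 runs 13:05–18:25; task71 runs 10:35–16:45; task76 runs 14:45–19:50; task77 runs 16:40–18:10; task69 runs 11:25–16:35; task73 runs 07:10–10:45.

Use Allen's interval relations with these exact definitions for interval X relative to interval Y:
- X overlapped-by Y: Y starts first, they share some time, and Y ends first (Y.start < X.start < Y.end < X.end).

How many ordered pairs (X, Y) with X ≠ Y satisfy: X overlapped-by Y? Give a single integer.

32

Checking all 132 ordered pairs for relation 'overlapped-by'; matching pairs in alphabetical order:
(task68, task72): task68 overlapped-by task72 ✓
(task68, task74): task68 overlapped-by task74 ✓
(task68, task76): task68 overlapped-by task76 ✓
(task68, task77): task68 overlapped-by task77 ✓
(task68, task78): task68 overlapped-by task78 ✓
(task69, task75): task69 overlapped-by task75 ✓
(task71, task73): task71 overlapped-by task73 ✓
(task71, task75): task71 overlapped-by task75 ✓
(task72, task69): task72 overlapped-by task69 ✓
(task72, task71): task72 overlapped-by task71 ✓
(task72, task75): task72 overlapped-by task75 ✓
(task74, task69): task74 overlapped-by task69 ✓
(task74, task71): task74 overlapped-by task71 ✓
(task74, task72): task74 overlapped-by task72 ✓
(task74, task75): task74 overlapped-by task75 ✓
(task74, task76): task74 overlapped-by task76 ✓
(task74, task78): task74 overlapped-by task78 ✓
(task75, task70): task75 overlapped-by task70 ✓
(task75, task73): task75 overlapped-by task73 ✓
(task76, task69): task76 overlapped-by task69 ✓
(task76, task71): task76 overlapped-by task71 ✓
(task76, task72): task76 overlapped-by task72 ✓
(task76, task75): task76 overlapped-by task75 ✓
(task76, task78): task76 overlapped-by task78 ✓
... plus 8 further pairs not listed.
Count: 32.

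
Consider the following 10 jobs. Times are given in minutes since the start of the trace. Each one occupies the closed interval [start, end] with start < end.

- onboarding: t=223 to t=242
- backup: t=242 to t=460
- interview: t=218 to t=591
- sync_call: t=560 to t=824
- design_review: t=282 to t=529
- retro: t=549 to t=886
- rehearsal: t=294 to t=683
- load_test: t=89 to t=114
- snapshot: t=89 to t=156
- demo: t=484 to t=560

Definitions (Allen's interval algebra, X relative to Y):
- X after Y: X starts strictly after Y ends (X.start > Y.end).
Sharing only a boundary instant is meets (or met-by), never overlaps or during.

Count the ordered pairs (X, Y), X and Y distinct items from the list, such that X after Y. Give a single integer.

Checking all 90 ordered pairs for relation 'after'; matching pairs in alphabetical order:
(backup, load_test): backup after load_test ✓
(backup, snapshot): backup after snapshot ✓
(demo, backup): demo after backup ✓
(demo, load_test): demo after load_test ✓
(demo, onboarding): demo after onboarding ✓
(demo, snapshot): demo after snapshot ✓
(design_review, load_test): design_review after load_test ✓
(design_review, onboarding): design_review after onboarding ✓
(design_review, snapshot): design_review after snapshot ✓
(interview, load_test): interview after load_test ✓
(interview, snapshot): interview after snapshot ✓
(onboarding, load_test): onboarding after load_test ✓
(onboarding, snapshot): onboarding after snapshot ✓
(rehearsal, load_test): rehearsal after load_test ✓
(rehearsal, onboarding): rehearsal after onboarding ✓
(rehearsal, snapshot): rehearsal after snapshot ✓
(retro, backup): retro after backup ✓
(retro, design_review): retro after design_review ✓
(retro, load_test): retro after load_test ✓
(retro, onboarding): retro after onboarding ✓
(retro, snapshot): retro after snapshot ✓
(sync_call, backup): sync_call after backup ✓
(sync_call, design_review): sync_call after design_review ✓
(sync_call, load_test): sync_call after load_test ✓
... plus 2 further pairs not listed.
Count: 26.

26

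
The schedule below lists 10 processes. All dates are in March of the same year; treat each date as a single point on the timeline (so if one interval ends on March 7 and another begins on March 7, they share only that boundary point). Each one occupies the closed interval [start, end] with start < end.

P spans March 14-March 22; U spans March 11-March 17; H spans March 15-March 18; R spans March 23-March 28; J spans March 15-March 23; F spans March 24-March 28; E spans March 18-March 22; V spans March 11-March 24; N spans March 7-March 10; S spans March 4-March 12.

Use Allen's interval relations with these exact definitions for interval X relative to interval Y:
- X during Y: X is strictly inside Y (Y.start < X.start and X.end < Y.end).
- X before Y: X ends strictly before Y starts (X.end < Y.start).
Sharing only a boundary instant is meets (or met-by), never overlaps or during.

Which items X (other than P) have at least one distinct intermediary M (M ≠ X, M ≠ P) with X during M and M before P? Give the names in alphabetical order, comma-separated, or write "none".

Target P = [March 14, March 22].
Intermediaries M with M before P: N, S.
Via N — items with X during N: none.
Via S — items with X during S: N.
Union: N.

N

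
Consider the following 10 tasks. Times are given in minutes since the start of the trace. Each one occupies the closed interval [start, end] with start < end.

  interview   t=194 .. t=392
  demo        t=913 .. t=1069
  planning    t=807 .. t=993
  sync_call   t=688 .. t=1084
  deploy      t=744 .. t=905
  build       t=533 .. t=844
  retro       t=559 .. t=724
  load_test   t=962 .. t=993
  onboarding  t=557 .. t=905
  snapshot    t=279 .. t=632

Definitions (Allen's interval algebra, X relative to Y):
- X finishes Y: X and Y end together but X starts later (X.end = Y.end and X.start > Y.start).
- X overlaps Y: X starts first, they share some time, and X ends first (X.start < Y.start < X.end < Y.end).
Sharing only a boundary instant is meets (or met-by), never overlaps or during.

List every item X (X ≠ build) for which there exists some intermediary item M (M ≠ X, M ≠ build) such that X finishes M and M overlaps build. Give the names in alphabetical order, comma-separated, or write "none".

Target build = [t=533, t=844].
Intermediaries M with M overlaps build: snapshot.
Via snapshot — items with X finishes snapshot: none.
Union: none.

none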